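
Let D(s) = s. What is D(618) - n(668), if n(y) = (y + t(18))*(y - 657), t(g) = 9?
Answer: -6829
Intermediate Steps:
n(y) = (-657 + y)*(9 + y) (n(y) = (y + 9)*(y - 657) = (9 + y)*(-657 + y) = (-657 + y)*(9 + y))
D(618) - n(668) = 618 - (-5913 + 668² - 648*668) = 618 - (-5913 + 446224 - 432864) = 618 - 1*7447 = 618 - 7447 = -6829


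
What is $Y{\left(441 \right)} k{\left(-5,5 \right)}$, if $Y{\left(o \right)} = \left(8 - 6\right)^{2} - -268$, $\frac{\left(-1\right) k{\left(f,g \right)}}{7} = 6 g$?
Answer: $-57120$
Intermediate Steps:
$k{\left(f,g \right)} = - 42 g$ ($k{\left(f,g \right)} = - 7 \cdot 6 g = - 42 g$)
$Y{\left(o \right)} = 272$ ($Y{\left(o \right)} = 2^{2} + 268 = 4 + 268 = 272$)
$Y{\left(441 \right)} k{\left(-5,5 \right)} = 272 \left(\left(-42\right) 5\right) = 272 \left(-210\right) = -57120$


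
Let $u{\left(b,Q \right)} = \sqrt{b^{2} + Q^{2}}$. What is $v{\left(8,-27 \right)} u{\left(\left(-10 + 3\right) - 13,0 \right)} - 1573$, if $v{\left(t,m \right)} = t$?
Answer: $-1413$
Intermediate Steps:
$u{\left(b,Q \right)} = \sqrt{Q^{2} + b^{2}}$
$v{\left(8,-27 \right)} u{\left(\left(-10 + 3\right) - 13,0 \right)} - 1573 = 8 \sqrt{0^{2} + \left(\left(-10 + 3\right) - 13\right)^{2}} - 1573 = 8 \sqrt{0 + \left(-7 - 13\right)^{2}} - 1573 = 8 \sqrt{0 + \left(-20\right)^{2}} - 1573 = 8 \sqrt{0 + 400} - 1573 = 8 \sqrt{400} - 1573 = 8 \cdot 20 - 1573 = 160 - 1573 = -1413$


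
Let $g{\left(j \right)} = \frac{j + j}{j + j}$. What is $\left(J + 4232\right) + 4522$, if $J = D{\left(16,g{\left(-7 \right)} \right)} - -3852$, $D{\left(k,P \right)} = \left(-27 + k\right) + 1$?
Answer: $12596$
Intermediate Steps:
$g{\left(j \right)} = 1$ ($g{\left(j \right)} = \frac{2 j}{2 j} = 2 j \frac{1}{2 j} = 1$)
$D{\left(k,P \right)} = -26 + k$
$J = 3842$ ($J = \left(-26 + 16\right) - -3852 = -10 + 3852 = 3842$)
$\left(J + 4232\right) + 4522 = \left(3842 + 4232\right) + 4522 = 8074 + 4522 = 12596$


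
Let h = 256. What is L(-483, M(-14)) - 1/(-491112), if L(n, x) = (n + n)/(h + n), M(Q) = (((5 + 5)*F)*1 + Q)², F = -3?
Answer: 474414419/111482424 ≈ 4.2555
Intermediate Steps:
M(Q) = (-30 + Q)² (M(Q) = (((5 + 5)*(-3))*1 + Q)² = ((10*(-3))*1 + Q)² = (-30*1 + Q)² = (-30 + Q)²)
L(n, x) = 2*n/(256 + n) (L(n, x) = (n + n)/(256 + n) = (2*n)/(256 + n) = 2*n/(256 + n))
L(-483, M(-14)) - 1/(-491112) = 2*(-483)/(256 - 483) - 1/(-491112) = 2*(-483)/(-227) - 1*(-1/491112) = 2*(-483)*(-1/227) + 1/491112 = 966/227 + 1/491112 = 474414419/111482424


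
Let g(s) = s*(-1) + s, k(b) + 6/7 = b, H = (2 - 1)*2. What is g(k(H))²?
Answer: 0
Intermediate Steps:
H = 2 (H = 1*2 = 2)
k(b) = -6/7 + b
g(s) = 0 (g(s) = -s + s = 0)
g(k(H))² = 0² = 0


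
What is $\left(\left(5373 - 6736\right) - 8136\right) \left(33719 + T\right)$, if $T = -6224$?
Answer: $-261175005$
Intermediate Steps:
$\left(\left(5373 - 6736\right) - 8136\right) \left(33719 + T\right) = \left(\left(5373 - 6736\right) - 8136\right) \left(33719 - 6224\right) = \left(-1363 - 8136\right) 27495 = \left(-9499\right) 27495 = -261175005$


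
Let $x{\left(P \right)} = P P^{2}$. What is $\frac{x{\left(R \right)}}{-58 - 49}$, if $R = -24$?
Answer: $\frac{13824}{107} \approx 129.2$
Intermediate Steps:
$x{\left(P \right)} = P^{3}$
$\frac{x{\left(R \right)}}{-58 - 49} = \frac{\left(-24\right)^{3}}{-58 - 49} = - \frac{13824}{-107} = \left(-13824\right) \left(- \frac{1}{107}\right) = \frac{13824}{107}$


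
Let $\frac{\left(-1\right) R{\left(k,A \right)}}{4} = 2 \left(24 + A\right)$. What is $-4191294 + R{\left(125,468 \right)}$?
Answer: $-4195230$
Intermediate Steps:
$R{\left(k,A \right)} = -192 - 8 A$ ($R{\left(k,A \right)} = - 4 \cdot 2 \left(24 + A\right) = - 4 \left(48 + 2 A\right) = -192 - 8 A$)
$-4191294 + R{\left(125,468 \right)} = -4191294 - 3936 = -4195230$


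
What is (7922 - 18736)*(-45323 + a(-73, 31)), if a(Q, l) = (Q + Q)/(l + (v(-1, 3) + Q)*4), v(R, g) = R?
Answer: 129880995486/265 ≈ 4.9012e+8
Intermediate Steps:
a(Q, l) = 2*Q/(-4 + l + 4*Q) (a(Q, l) = (Q + Q)/(l + (-1 + Q)*4) = (2*Q)/(l + (-4 + 4*Q)) = (2*Q)/(-4 + l + 4*Q) = 2*Q/(-4 + l + 4*Q))
(7922 - 18736)*(-45323 + a(-73, 31)) = (7922 - 18736)*(-45323 + 2*(-73)/(-4 + 31 + 4*(-73))) = -10814*(-45323 + 2*(-73)/(-4 + 31 - 292)) = -10814*(-45323 + 2*(-73)/(-265)) = -10814*(-45323 + 2*(-73)*(-1/265)) = -10814*(-45323 + 146/265) = -10814*(-12010449/265) = 129880995486/265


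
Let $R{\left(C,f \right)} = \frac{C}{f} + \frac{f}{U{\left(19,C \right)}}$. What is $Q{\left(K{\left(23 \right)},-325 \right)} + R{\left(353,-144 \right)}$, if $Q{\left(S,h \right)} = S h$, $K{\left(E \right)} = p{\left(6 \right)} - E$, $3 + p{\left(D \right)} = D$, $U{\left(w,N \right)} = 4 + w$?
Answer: $\frac{21499145}{3312} \approx 6491.3$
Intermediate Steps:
$R{\left(C,f \right)} = \frac{f}{23} + \frac{C}{f}$ ($R{\left(C,f \right)} = \frac{C}{f} + \frac{f}{4 + 19} = \frac{C}{f} + \frac{f}{23} = \frac{f}{23} + \frac{C}{f}$)
$p{\left(D \right)} = -3 + D$
$K{\left(E \right)} = 3 - E$ ($K{\left(E \right)} = \left(-3 + 6\right) - E = 3 - E$)
$Q{\left(K{\left(23 \right)},-325 \right)} + R{\left(353,-144 \right)} = \left(3 - 23\right) \left(-325\right) + \left(\frac{1}{23} \left(-144\right) + \frac{353}{-144}\right) = \left(3 - 23\right) \left(-325\right) + \left(- \frac{144}{23} + 353 \left(- \frac{1}{144}\right)\right) = \left(-20\right) \left(-325\right) - \frac{28855}{3312} = 6500 - \frac{28855}{3312} = \frac{21499145}{3312}$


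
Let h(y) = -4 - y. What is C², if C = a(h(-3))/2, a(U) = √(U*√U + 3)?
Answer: ¾ - I/4 ≈ 0.75 - 0.25*I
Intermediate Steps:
a(U) = √(3 + U^(3/2)) (a(U) = √(U^(3/2) + 3) = √(3 + U^(3/2)))
C = √(3 - I)/2 (C = √(3 + (-4 - 1*(-3))^(3/2))/2 = √(3 + (-4 + 3)^(3/2))*(½) = √(3 + (-1)^(3/2))*(½) = √(3 - I)*(½) = √(3 - I)/2 ≈ 0.87766 - 0.14242*I)
C² = (√(3 - I)/2)² = ¾ - I/4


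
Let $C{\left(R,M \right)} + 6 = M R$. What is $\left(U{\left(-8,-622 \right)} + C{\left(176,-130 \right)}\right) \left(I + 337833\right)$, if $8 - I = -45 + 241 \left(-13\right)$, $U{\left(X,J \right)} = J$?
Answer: $-8016674652$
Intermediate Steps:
$C{\left(R,M \right)} = -6 + M R$
$I = 3186$ ($I = 8 - \left(-45 + 241 \left(-13\right)\right) = 8 - \left(-45 - 3133\right) = 8 - -3178 = 8 + 3178 = 3186$)
$\left(U{\left(-8,-622 \right)} + C{\left(176,-130 \right)}\right) \left(I + 337833\right) = \left(-622 - 22886\right) \left(3186 + 337833\right) = \left(-622 - 22886\right) 341019 = \left(-23508\right) 341019 = -8016674652$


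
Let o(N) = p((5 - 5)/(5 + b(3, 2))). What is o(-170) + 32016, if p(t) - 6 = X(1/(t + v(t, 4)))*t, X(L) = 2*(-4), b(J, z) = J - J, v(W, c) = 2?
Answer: 32022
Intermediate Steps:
b(J, z) = 0
X(L) = -8
p(t) = 6 - 8*t
o(N) = 6 (o(N) = 6 - 8*(5 - 5)/(5 + 0) = 6 - 0/5 = 6 - 8*0 = 6 + 0 = 6)
o(-170) + 32016 = 6 + 32016 = 32022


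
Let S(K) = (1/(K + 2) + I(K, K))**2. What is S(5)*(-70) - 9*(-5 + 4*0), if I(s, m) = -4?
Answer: -6975/7 ≈ -996.43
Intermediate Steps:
S(K) = (-4 + 1/(2 + K))**2 (S(K) = (1/(K + 2) - 4)**2 = (1/(2 + K) - 4)**2 = (-4 + 1/(2 + K))**2)
S(5)*(-70) - 9*(-5 + 4*0) = ((7 + 4*5)**2/(2 + 5)**2)*(-70) - 9*(-5 + 4*0) = ((7 + 20)**2/7**2)*(-70) - 9*(-5 + 0) = ((1/49)*27**2)*(-70) - 9*(-5) = ((1/49)*729)*(-70) + 45 = (729/49)*(-70) + 45 = -7290/7 + 45 = -6975/7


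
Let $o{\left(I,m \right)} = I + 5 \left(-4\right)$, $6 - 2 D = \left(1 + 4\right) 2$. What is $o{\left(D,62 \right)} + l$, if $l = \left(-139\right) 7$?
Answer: $-995$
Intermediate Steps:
$l = -973$
$D = -2$ ($D = 3 - \frac{\left(1 + 4\right) 2}{2} = 3 - \frac{5 \cdot 2}{2} = 3 - 5 = -2$)
$o{\left(I,m \right)} = -20 + I$ ($o{\left(I,m \right)} = I - 20 = -20 + I$)
$o{\left(D,62 \right)} + l = \left(-20 - 2\right) - 973 = -22 - 973 = -995$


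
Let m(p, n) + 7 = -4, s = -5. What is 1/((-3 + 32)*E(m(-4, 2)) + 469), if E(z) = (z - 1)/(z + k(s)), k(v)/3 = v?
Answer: 13/6271 ≈ 0.0020730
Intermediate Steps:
m(p, n) = -11 (m(p, n) = -7 - 4 = -11)
k(v) = 3*v
E(z) = (-1 + z)/(-15 + z) (E(z) = (z - 1)/(z + 3*(-5)) = (-1 + z)/(z - 15) = (-1 + z)/(-15 + z))
1/((-3 + 32)*E(m(-4, 2)) + 469) = 1/((-3 + 32)*((-1 - 11)/(-15 - 11)) + 469) = 1/(29*(-12/(-26)) + 469) = 1/(29*(-1/26*(-12)) + 469) = 1/(29*(6/13) + 469) = 1/(174/13 + 469) = 1/(6271/13) = 13/6271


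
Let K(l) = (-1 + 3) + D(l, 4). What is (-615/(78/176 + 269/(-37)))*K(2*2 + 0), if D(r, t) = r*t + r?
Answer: 44053680/22229 ≈ 1981.8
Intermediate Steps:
D(r, t) = r + r*t
K(l) = 2 + 5*l (K(l) = (-1 + 3) + l*(1 + 4) = 2 + l*5 = 2 + 5*l)
(-615/(78/176 + 269/(-37)))*K(2*2 + 0) = (-615/(78/176 + 269/(-37)))*(2 + 5*(2*2 + 0)) = (-615/(78*(1/176) + 269*(-1/37)))*(2 + 5*(4 + 0)) = (-615/(39/88 - 269/37))*(2 + 5*4) = (-615/(-22229/3256))*(2 + 20) = -615*(-3256/22229)*22 = (2002440/22229)*22 = 44053680/22229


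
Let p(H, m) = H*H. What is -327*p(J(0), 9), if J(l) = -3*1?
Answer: -2943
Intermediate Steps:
J(l) = -3
p(H, m) = H²
-327*p(J(0), 9) = -327*(-3)² = -327*9 = -2943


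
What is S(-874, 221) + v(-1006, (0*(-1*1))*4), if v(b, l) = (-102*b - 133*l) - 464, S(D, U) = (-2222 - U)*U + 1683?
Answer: -436072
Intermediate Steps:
S(D, U) = 1683 + U*(-2222 - U) (S(D, U) = U*(-2222 - U) + 1683 = 1683 + U*(-2222 - U))
v(b, l) = -464 - 133*l - 102*b (v(b, l) = (-133*l - 102*b) - 464 = -464 - 133*l - 102*b)
S(-874, 221) + v(-1006, (0*(-1*1))*4) = (1683 - 1*221² - 2222*221) + (-464 - 133*0*(-1*1)*4 - 102*(-1006)) = (1683 - 1*48841 - 491062) + (-464 - 133*0*(-1)*4 + 102612) = (1683 - 48841 - 491062) + (-464 - 0*4 + 102612) = -538220 + (-464 - 133*0 + 102612) = -538220 + (-464 + 0 + 102612) = -538220 + 102148 = -436072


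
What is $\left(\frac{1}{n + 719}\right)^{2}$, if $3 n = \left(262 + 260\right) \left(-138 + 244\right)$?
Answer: $\frac{1}{367220569} \approx 2.7232 \cdot 10^{-9}$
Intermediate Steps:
$n = 18444$ ($n = \frac{\left(262 + 260\right) \left(-138 + 244\right)}{3} = \frac{522 \cdot 106}{3} = \frac{1}{3} \cdot 55332 = 18444$)
$\left(\frac{1}{n + 719}\right)^{2} = \left(\frac{1}{18444 + 719}\right)^{2} = \left(\frac{1}{19163}\right)^{2} = \frac{1}{367220569}$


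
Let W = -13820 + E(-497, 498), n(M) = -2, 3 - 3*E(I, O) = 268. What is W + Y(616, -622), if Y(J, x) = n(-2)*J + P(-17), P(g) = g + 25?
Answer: -45397/3 ≈ -15132.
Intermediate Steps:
P(g) = 25 + g
E(I, O) = -265/3 (E(I, O) = 1 - ⅓*268 = 1 - 268/3 = -265/3)
W = -41725/3 (W = -13820 - 265/3 = -41725/3 ≈ -13908.)
Y(J, x) = 8 - 2*J (Y(J, x) = -2*J + (25 - 17) = -2*J + 8 = 8 - 2*J)
W + Y(616, -622) = -41725/3 + (8 - 2*616) = -41725/3 + (8 - 1232) = -41725/3 - 1224 = -45397/3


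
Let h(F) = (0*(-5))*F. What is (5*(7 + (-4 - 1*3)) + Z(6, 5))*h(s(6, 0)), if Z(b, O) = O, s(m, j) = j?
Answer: 0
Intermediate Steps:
h(F) = 0 (h(F) = 0*F = 0)
(5*(7 + (-4 - 1*3)) + Z(6, 5))*h(s(6, 0)) = (5*(7 + (-4 - 1*3)) + 5)*0 = (5*(7 + (-4 - 3)) + 5)*0 = (5*(7 - 7) + 5)*0 = (5*0 + 5)*0 = (0 + 5)*0 = 5*0 = 0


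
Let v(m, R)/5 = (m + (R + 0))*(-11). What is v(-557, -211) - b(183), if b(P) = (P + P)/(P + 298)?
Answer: 20317074/481 ≈ 42239.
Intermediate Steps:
v(m, R) = -55*R - 55*m (v(m, R) = 5*((m + (R + 0))*(-11)) = 5*((m + R)*(-11)) = 5*((R + m)*(-11)) = 5*(-11*R - 11*m) = -55*R - 55*m)
b(P) = 2*P/(298 + P) (b(P) = (2*P)/(298 + P) = 2*P/(298 + P))
v(-557, -211) - b(183) = (-55*(-211) - 55*(-557)) - 2*183/(298 + 183) = (11605 + 30635) - 2*183/481 = 42240 - 2*183/481 = 42240 - 1*366/481 = 42240 - 366/481 = 20317074/481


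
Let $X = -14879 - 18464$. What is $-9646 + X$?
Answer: $-42989$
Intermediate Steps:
$X = -33343$ ($X = -14879 - 18464 = -33343$)
$-9646 + X = -9646 - 33343 = -42989$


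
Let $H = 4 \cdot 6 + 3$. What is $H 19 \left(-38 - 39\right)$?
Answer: $-39501$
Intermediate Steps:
$H = 27$ ($H = 24 + 3 = 27$)
$H 19 \left(-38 - 39\right) = 27 \cdot 19 \left(-38 - 39\right) = 513 \left(-77\right) = -39501$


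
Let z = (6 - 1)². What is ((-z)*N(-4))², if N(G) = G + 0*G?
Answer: 10000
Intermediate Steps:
N(G) = G (N(G) = G + 0 = G)
z = 25 (z = 5² = 25)
((-z)*N(-4))² = (-1*25*(-4))² = (-25*(-4))² = 100² = 10000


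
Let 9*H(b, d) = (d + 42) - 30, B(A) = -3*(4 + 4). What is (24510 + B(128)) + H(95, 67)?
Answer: 220453/9 ≈ 24495.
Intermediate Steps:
B(A) = -24 (B(A) = -3*8 = -24)
H(b, d) = 4/3 + d/9 (H(b, d) = ((d + 42) - 30)/9 = ((42 + d) - 30)/9 = (12 + d)/9 = 4/3 + d/9)
(24510 + B(128)) + H(95, 67) = (24510 - 24) + (4/3 + (⅑)*67) = 24486 + (4/3 + 67/9) = 24486 + 79/9 = 220453/9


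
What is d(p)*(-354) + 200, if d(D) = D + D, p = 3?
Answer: -1924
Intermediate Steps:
d(D) = 2*D
d(p)*(-354) + 200 = (2*3)*(-354) + 200 = 6*(-354) + 200 = -2124 + 200 = -1924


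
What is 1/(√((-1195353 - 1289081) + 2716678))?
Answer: √58061/116122 ≈ 0.0020750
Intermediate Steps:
1/(√((-1195353 - 1289081) + 2716678)) = 1/(√(-2484434 + 2716678)) = 1/(√232244) = 1/(2*√58061) = √58061/116122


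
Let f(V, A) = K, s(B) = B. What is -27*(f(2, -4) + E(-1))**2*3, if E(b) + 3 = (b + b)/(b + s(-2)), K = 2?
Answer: -9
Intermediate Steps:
f(V, A) = 2
E(b) = -3 + 2*b/(-2 + b) (E(b) = -3 + (b + b)/(b - 2) = -3 + (2*b)/(-2 + b) = -3 + 2*b/(-2 + b))
-27*(f(2, -4) + E(-1))**2*3 = -27*(2 + (6 - 1*(-1))/(-2 - 1))**2*3 = -27*(2 + (6 + 1)/(-3))**2*3 = -27*(2 - 1/3*7)**2*3 = -27*(2 - 7/3)**2*3 = -27*(-1/3)**2*3 = -27*1/9*3 = -3*3 = -9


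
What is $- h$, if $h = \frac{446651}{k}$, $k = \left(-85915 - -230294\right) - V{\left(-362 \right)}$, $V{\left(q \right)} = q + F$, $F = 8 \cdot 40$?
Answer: $- \frac{446651}{144421} \approx -3.0927$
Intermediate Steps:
$F = 320$
$V{\left(q \right)} = 320 + q$ ($V{\left(q \right)} = q + 320 = 320 + q$)
$k = 144421$ ($k = \left(-85915 - -230294\right) - \left(320 - 362\right) = \left(-85915 + 230294\right) - -42 = 144379 + 42 = 144421$)
$h = \frac{446651}{144421} \approx 3.0927$
$- h = \left(-1\right) \frac{446651}{144421} = - \frac{446651}{144421}$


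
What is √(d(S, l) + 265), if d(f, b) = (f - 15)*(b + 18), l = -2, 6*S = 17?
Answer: √633/3 ≈ 8.3865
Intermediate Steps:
S = 17/6 (S = (⅙)*17 = 17/6 ≈ 2.8333)
d(f, b) = (-15 + f)*(18 + b)
√(d(S, l) + 265) = √((-270 - 15*(-2) + 18*(17/6) - 2*17/6) + 265) = √((-270 + 30 + 51 - 17/3) + 265) = √(-584/3 + 265) = √(211/3) = √633/3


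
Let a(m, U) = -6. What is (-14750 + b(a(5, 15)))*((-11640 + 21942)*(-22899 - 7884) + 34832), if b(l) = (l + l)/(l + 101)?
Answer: 444328457242108/95 ≈ 4.6771e+12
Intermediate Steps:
b(l) = 2*l/(101 + l) (b(l) = (2*l)/(101 + l) = 2*l/(101 + l))
(-14750 + b(a(5, 15)))*((-11640 + 21942)*(-22899 - 7884) + 34832) = (-14750 + 2*(-6)/(101 - 6))*((-11640 + 21942)*(-22899 - 7884) + 34832) = (-14750 + 2*(-6)/95)*(10302*(-30783) + 34832) = (-14750 + 2*(-6)*(1/95))*(-317126466 + 34832) = (-14750 - 12/95)*(-317091634) = -1401262/95*(-317091634) = 444328457242108/95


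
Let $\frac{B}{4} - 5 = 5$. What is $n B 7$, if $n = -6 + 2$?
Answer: $-1120$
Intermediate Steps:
$B = 40$ ($B = 20 + 4 \cdot 5 = 20 + 20 = 40$)
$n = -4$
$n B 7 = \left(-4\right) 40 \cdot 7 = \left(-160\right) 7 = -1120$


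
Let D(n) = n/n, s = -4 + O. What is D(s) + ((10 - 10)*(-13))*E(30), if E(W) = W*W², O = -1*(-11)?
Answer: 1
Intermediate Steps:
O = 11
E(W) = W³
s = 7 (s = -4 + 11 = 7)
D(n) = 1
D(s) + ((10 - 10)*(-13))*E(30) = 1 + ((10 - 10)*(-13))*30³ = 1 + (0*(-13))*27000 = 1 + 0*27000 = 1 + 0 = 1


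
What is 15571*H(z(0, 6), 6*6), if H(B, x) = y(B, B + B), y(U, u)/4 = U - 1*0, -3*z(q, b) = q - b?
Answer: 124568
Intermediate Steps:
z(q, b) = -q/3 + b/3 (z(q, b) = -(q - b)/3 = -q/3 + b/3)
y(U, u) = 4*U (y(U, u) = 4*(U - 1*0) = 4*(U + 0) = 4*U)
H(B, x) = 4*B
15571*H(z(0, 6), 6*6) = 15571*(4*(-1/3*0 + (1/3)*6)) = 15571*(4*(0 + 2)) = 15571*(4*2) = 15571*8 = 124568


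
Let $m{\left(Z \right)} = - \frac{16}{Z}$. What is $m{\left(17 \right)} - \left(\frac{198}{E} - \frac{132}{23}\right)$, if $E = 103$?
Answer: $\frac{115810}{40273} \approx 2.8756$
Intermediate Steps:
$m{\left(17 \right)} - \left(\frac{198}{E} - \frac{132}{23}\right) = - \frac{16}{17} - \left(\frac{198}{103} - \frac{132}{23}\right) = - \frac{16}{17} - - \frac{9042}{2369} = - \frac{16}{17} + \frac{9042}{2369} = \frac{115810}{40273}$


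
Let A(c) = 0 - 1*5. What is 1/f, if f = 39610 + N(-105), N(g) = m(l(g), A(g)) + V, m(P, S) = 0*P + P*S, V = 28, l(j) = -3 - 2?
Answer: 1/39663 ≈ 2.5212e-5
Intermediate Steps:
l(j) = -5
A(c) = -5 (A(c) = 0 - 5 = -5)
m(P, S) = P*S (m(P, S) = 0 + P*S = P*S)
N(g) = 53 (N(g) = -5*(-5) + 28 = 25 + 28 = 53)
f = 39663 (f = 39610 + 53 = 39663)
1/f = 1/39663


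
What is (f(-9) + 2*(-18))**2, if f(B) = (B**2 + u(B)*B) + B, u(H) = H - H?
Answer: 1296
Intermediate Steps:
u(H) = 0
f(B) = B + B**2 (f(B) = (B**2 + 0*B) + B = (B**2 + 0) + B = B**2 + B = B + B**2)
(f(-9) + 2*(-18))**2 = (-9*(1 - 9) + 2*(-18))**2 = (-9*(-8) - 36)**2 = (72 - 36)**2 = 36**2 = 1296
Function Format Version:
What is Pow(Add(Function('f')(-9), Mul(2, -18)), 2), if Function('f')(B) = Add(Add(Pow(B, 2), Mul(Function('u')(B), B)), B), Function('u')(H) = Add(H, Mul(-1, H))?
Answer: 1296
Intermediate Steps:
Function('u')(H) = 0
Function('f')(B) = Add(B, Pow(B, 2)) (Function('f')(B) = Add(Add(Pow(B, 2), Mul(0, B)), B) = Add(Add(Pow(B, 2), 0), B) = Add(Pow(B, 2), B) = Add(B, Pow(B, 2)))
Pow(Add(Function('f')(-9), Mul(2, -18)), 2) = Pow(Add(Mul(-9, Add(1, -9)), Mul(2, -18)), 2) = Pow(Add(Mul(-9, -8), -36), 2) = Pow(Add(72, -36), 2) = Pow(36, 2) = 1296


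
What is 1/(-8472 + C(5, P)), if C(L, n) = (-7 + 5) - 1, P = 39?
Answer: -1/8475 ≈ -0.00011799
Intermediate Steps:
C(L, n) = -3 (C(L, n) = -2 - 1 = -3)
1/(-8472 + C(5, P)) = 1/(-8472 - 3) = 1/(-8475) = -1/8475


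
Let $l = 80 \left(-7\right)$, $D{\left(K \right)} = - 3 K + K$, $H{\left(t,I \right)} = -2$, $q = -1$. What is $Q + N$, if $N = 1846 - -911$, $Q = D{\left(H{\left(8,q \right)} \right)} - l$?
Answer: $3321$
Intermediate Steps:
$D{\left(K \right)} = - 2 K$
$l = -560$
$Q = 564$ ($Q = \left(-2\right) \left(-2\right) - -560 = 4 + 560 = 564$)
$N = 2757$ ($N = 1846 + 911 = 2757$)
$Q + N = 564 + 2757 = 3321$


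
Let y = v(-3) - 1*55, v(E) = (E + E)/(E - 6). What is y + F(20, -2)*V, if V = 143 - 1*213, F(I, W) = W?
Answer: 257/3 ≈ 85.667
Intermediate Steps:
v(E) = 2*E/(-6 + E) (v(E) = (2*E)/(-6 + E) = 2*E/(-6 + E))
y = -163/3 (y = 2*(-3)/(-6 - 3) - 1*55 = 2*(-3)/(-9) - 55 = 2*(-3)*(-1/9) - 55 = 2/3 - 55 = -163/3 ≈ -54.333)
V = -70 (V = 143 - 213 = -70)
y + F(20, -2)*V = -163/3 - 2*(-70) = -163/3 + 140 = 257/3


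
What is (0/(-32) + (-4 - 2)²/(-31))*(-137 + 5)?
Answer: 4752/31 ≈ 153.29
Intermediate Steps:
(0/(-32) + (-4 - 2)²/(-31))*(-137 + 5) = (0*(-1/32) + (-6)²*(-1/31))*(-132) = (0 + 36*(-1/31))*(-132) = (0 - 36/31)*(-132) = -36/31*(-132) = 4752/31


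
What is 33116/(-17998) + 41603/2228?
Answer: 337494173/20049772 ≈ 16.833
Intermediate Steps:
33116/(-17998) + 41603/2228 = 33116*(-1/17998) + 41603*(1/2228) = -16558/8999 + 41603/2228 = 337494173/20049772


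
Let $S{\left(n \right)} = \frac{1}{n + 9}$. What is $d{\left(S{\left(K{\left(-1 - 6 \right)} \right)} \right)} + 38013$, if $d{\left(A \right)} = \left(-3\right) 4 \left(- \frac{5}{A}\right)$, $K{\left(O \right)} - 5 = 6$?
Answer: $39213$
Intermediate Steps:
$K{\left(O \right)} = 11$ ($K{\left(O \right)} = 5 + 6 = 11$)
$S{\left(n \right)} = \frac{1}{9 + n}$
$d{\left(A \right)} = \frac{60}{A}$ ($d{\left(A \right)} = - 12 \left(- \frac{5}{A}\right) = \frac{60}{A}$)
$d{\left(S{\left(K{\left(-1 - 6 \right)} \right)} \right)} + 38013 = \frac{60}{\frac{1}{9 + 11}} + 38013 = \frac{60}{\frac{1}{20}} + 38013 = 60 \frac{1}{\frac{1}{20}} + 38013 = 60 \cdot 20 + 38013 = 1200 + 38013 = 39213$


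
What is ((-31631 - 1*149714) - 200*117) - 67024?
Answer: -271769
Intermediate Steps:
((-31631 - 1*149714) - 200*117) - 67024 = ((-31631 - 149714) - 23400) - 67024 = (-181345 - 23400) - 67024 = -204745 - 67024 = -271769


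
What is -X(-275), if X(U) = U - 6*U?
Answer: -1375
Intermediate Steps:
X(U) = -5*U
-X(-275) = -(-5)*(-275) = -1*1375 = -1375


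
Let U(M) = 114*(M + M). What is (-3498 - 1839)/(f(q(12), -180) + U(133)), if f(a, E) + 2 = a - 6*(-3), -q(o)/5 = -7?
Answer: -593/3375 ≈ -0.17570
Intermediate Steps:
q(o) = 35 (q(o) = -5*(-7) = 35)
f(a, E) = 16 + a (f(a, E) = -2 + (a - 6*(-3)) = -2 + (a + 18) = -2 + (18 + a) = 16 + a)
U(M) = 228*M (U(M) = 114*(2*M) = 228*M)
(-3498 - 1839)/(f(q(12), -180) + U(133)) = (-3498 - 1839)/((16 + 35) + 228*133) = -5337/(51 + 30324) = -5337/30375 = -5337*1/30375 = -593/3375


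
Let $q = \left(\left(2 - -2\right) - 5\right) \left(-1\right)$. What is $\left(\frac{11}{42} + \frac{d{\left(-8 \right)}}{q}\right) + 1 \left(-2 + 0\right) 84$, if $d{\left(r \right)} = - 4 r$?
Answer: $- \frac{5701}{42} \approx -135.74$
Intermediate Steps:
$q = 1$ ($q = \left(\left(2 + 2\right) - 5\right) \left(-1\right) = \left(4 - 5\right) \left(-1\right) = \left(-1\right) \left(-1\right) = 1$)
$\left(\frac{11}{42} + \frac{d{\left(-8 \right)}}{q}\right) + 1 \left(-2 + 0\right) 84 = \left(\frac{11}{42} + \frac{\left(-4\right) \left(-8\right)}{1}\right) + 1 \left(-2 + 0\right) 84 = \left(11 \cdot \frac{1}{42} + 32 \cdot 1\right) + 1 \left(-2\right) 84 = \left(\frac{11}{42} + 32\right) - 168 = \frac{1355}{42} - 168 = - \frac{5701}{42}$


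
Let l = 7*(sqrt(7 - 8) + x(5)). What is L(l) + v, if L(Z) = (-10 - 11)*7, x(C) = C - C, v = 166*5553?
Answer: 921651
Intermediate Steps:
v = 921798
x(C) = 0
l = 7*I (l = 7*(sqrt(7 - 8) + 0) = 7*(sqrt(-1) + 0) = 7*(I + 0) = 7*I ≈ 7.0*I)
L(Z) = -147 (L(Z) = -21*7 = -147)
L(l) + v = -147 + 921798 = 921651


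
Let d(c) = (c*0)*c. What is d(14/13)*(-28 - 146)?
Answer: 0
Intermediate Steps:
d(c) = 0 (d(c) = 0*c = 0)
d(14/13)*(-28 - 146) = 0*(-28 - 146) = 0*(-174) = 0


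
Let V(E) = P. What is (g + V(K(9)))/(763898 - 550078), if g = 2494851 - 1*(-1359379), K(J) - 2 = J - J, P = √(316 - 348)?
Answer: 385423/21382 + I*√2/53455 ≈ 18.026 + 2.6456e-5*I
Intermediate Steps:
P = 4*I*√2 (P = √(-32) = 4*I*√2 ≈ 5.6569*I)
K(J) = 2 (K(J) = 2 + (J - J) = 2 + 0 = 2)
V(E) = 4*I*√2
g = 3854230 (g = 2494851 + 1359379 = 3854230)
(g + V(K(9)))/(763898 - 550078) = (3854230 + 4*I*√2)/(763898 - 550078) = (3854230 + 4*I*√2)/213820 = (3854230 + 4*I*√2)*(1/213820) = 385423/21382 + I*√2/53455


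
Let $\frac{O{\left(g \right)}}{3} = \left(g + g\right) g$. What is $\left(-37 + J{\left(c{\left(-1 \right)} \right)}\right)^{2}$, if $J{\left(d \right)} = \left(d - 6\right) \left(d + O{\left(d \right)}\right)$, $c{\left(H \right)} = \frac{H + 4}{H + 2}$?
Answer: $43264$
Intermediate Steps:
$O{\left(g \right)} = 6 g^{2}$ ($O{\left(g \right)} = 3 \left(g + g\right) g = 3 \cdot 2 g g = 3 \cdot 2 g^{2} = 6 g^{2}$)
$c{\left(H \right)} = \frac{4 + H}{2 + H}$
$J{\left(d \right)} = \left(-6 + d\right) \left(d + 6 d^{2}\right)$ ($J{\left(d \right)} = \left(d - 6\right) \left(d + 6 d^{2}\right) = \left(-6 + d\right) \left(d + 6 d^{2}\right)$)
$\left(-37 + J{\left(c{\left(-1 \right)} \right)}\right)^{2} = \left(-37 + \frac{4 - 1}{2 - 1} \left(-6 - 35 \frac{4 - 1}{2 - 1} + 6 \left(\frac{4 - 1}{2 - 1}\right)^{2}\right)\right)^{2} = \left(-37 + 1^{-1} \cdot 3 \left(-6 - 35 \cdot 1^{-1} \cdot 3 + 6 \left(1^{-1} \cdot 3\right)^{2}\right)\right)^{2} = \left(-37 + 1 \cdot 3 \left(-6 - 35 \cdot 1 \cdot 3 + 6 \left(1 \cdot 3\right)^{2}\right)\right)^{2} = \left(-37 + 3 \left(-6 - 105 + 6 \cdot 3^{2}\right)\right)^{2} = \left(-37 + 3 \left(-6 - 105 + 6 \cdot 9\right)\right)^{2} = \left(-37 + 3 \left(-6 - 105 + 54\right)\right)^{2} = \left(-37 + 3 \left(-57\right)\right)^{2} = \left(-37 - 171\right)^{2} = \left(-208\right)^{2} = 43264$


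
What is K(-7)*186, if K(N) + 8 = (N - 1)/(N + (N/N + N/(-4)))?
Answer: -19344/17 ≈ -1137.9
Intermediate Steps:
K(N) = -8 + (-1 + N)/(1 + 3*N/4) (K(N) = -8 + (N - 1)/(N + (N/N + N/(-4))) = -8 + (-1 + N)/(N + (1 + N*(-¼))) = -8 + (-1 + N)/(N + (1 - N/4)) = -8 + (-1 + N)/(1 + 3*N/4))
K(-7)*186 = (4*(-9 - 5*(-7))/(4 + 3*(-7)))*186 = (4*(-9 + 35)/(4 - 21))*186 = (4*26/(-17))*186 = (4*(-1/17)*26)*186 = -104/17*186 = -19344/17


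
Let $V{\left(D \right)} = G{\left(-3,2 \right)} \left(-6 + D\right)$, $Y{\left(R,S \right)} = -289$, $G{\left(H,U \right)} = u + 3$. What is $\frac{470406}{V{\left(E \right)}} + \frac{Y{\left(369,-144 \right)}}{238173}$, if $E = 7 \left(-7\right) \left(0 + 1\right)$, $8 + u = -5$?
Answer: $\frac{56018924644}{65497575} \approx 855.28$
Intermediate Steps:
$u = -13$ ($u = -8 - 5 = -13$)
$E = -49$ ($E = \left(-49\right) 1 = -49$)
$G{\left(H,U \right)} = -10$ ($G{\left(H,U \right)} = -13 + 3 = -10$)
$V{\left(D \right)} = 60 - 10 D$ ($V{\left(D \right)} = - 10 \left(-6 + D\right) = 60 - 10 D$)
$\frac{470406}{V{\left(E \right)}} + \frac{Y{\left(369,-144 \right)}}{238173} = \frac{470406}{60 - -490} - \frac{289}{238173} = \frac{470406}{60 + 490} - \frac{289}{238173} = \frac{470406}{550} - \frac{289}{238173} = 470406 \cdot \frac{1}{550} - \frac{289}{238173} = \frac{235203}{275} - \frac{289}{238173} = \frac{56018924644}{65497575}$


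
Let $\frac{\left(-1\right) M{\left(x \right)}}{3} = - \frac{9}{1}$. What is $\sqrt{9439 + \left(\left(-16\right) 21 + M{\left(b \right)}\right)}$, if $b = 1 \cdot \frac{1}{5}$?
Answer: $\sqrt{9130} \approx 95.551$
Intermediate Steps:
$b = \frac{1}{5}$ ($b = 1 \cdot \frac{1}{5} = \frac{1}{5} \approx 0.2$)
$M{\left(x \right)} = 27$ ($M{\left(x \right)} = - 3 \left(- \frac{9}{1}\right) = - 3 \left(\left(-9\right) 1\right) = \left(-3\right) \left(-9\right) = 27$)
$\sqrt{9439 + \left(\left(-16\right) 21 + M{\left(b \right)}\right)} = \sqrt{9439 + \left(\left(-16\right) 21 + 27\right)} = \sqrt{9439 + \left(-336 + 27\right)} = \sqrt{9439 - 309} = \sqrt{9130}$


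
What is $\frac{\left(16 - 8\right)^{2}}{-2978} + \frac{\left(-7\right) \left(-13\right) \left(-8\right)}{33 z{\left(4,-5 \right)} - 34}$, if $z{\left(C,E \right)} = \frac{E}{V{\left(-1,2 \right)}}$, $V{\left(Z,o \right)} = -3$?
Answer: $- \frac{154952}{4467} \approx -34.688$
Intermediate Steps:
$z{\left(C,E \right)} = - \frac{E}{3}$ ($z{\left(C,E \right)} = \frac{E}{-3} = E \left(- \frac{1}{3}\right) = - \frac{E}{3}$)
$\frac{\left(16 - 8\right)^{2}}{-2978} + \frac{\left(-7\right) \left(-13\right) \left(-8\right)}{33 z{\left(4,-5 \right)} - 34} = \frac{\left(16 - 8\right)^{2}}{-2978} + \frac{\left(-7\right) \left(-13\right) \left(-8\right)}{33 \left(\left(- \frac{1}{3}\right) \left(-5\right)\right) - 34} = 8^{2} \left(- \frac{1}{2978}\right) + \frac{91 \left(-8\right)}{33 \cdot \frac{5}{3} - 34} = 64 \left(- \frac{1}{2978}\right) - \frac{728}{55 - 34} = - \frac{32}{1489} - \frac{728}{21} = - \frac{32}{1489} - \frac{104}{3} = - \frac{154952}{4467}$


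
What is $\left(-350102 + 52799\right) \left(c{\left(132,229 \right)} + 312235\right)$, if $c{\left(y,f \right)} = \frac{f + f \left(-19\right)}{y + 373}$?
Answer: $- \frac{46877117630559}{505} \approx -9.2826 \cdot 10^{10}$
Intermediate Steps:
$c{\left(y,f \right)} = - \frac{18 f}{373 + y}$ ($c{\left(y,f \right)} = \frac{f - 19 f}{373 + y} = \frac{\left(-18\right) f}{373 + y} = - \frac{18 f}{373 + y}$)
$\left(-350102 + 52799\right) \left(c{\left(132,229 \right)} + 312235\right) = \left(-350102 + 52799\right) \left(\left(-18\right) 229 \frac{1}{373 + 132} + 312235\right) = - 297303 \left(\left(-18\right) 229 \cdot \frac{1}{505} + 312235\right) = - 297303 \left(- \frac{4122}{505} + 312235\right) = \left(-297303\right) \frac{157674553}{505} = - \frac{46877117630559}{505}$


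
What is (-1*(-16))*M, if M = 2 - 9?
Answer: -112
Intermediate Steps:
M = -7
(-1*(-16))*M = -1*(-16)*(-7) = 16*(-7) = -112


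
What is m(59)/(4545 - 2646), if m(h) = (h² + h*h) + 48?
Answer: 7010/1899 ≈ 3.6914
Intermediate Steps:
m(h) = 48 + 2*h² (m(h) = (h² + h²) + 48 = 2*h² + 48 = 48 + 2*h²)
m(59)/(4545 - 2646) = (48 + 2*59²)/(4545 - 2646) = (48 + 2*3481)/1899 = (48 + 6962)*(1/1899) = 7010*(1/1899) = 7010/1899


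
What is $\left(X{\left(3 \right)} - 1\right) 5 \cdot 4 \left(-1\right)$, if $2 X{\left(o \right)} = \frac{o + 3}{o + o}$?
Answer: $10$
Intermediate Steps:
$X{\left(o \right)} = \frac{3 + o}{4 o}$ ($X{\left(o \right)} = \frac{\left(o + 3\right) \frac{1}{o + o}}{2} = \frac{\left(3 + o\right) \frac{1}{2 o}}{2} = \frac{\frac{1}{2} \frac{1}{o} \left(3 + o\right)}{2} = \frac{3 + o}{4 o}$)
$\left(X{\left(3 \right)} - 1\right) 5 \cdot 4 \left(-1\right) = \left(\frac{3 + 3}{4 \cdot 3} - 1\right) 5 \cdot 4 \left(-1\right) = \left(\frac{1}{4} \cdot \frac{1}{3} \cdot 6 - 1\right) 20 \left(-1\right) = \left(\frac{1}{2} - 1\right) \left(-20\right) = \left(- \frac{1}{2}\right) \left(-20\right) = 10$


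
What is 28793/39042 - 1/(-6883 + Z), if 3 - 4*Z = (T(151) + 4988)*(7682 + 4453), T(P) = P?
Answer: 898187549155/1217901408174 ≈ 0.73749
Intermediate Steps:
Z = -31180881/2 (Z = ¾ - (151 + 4988)*(7682 + 4453)/4 = ¾ - 5139*12135/4 = ¾ - ¼*62361765 = ¾ - 62361765/4 = -31180881/2 ≈ -1.5590e+7)
28793/39042 - 1/(-6883 + Z) = 28793/39042 - 1/(-6883 - 31180881/2) = 28793*(1/39042) - 1/(-31194647/2) = 28793/39042 - 1*(-2/31194647) = 28793/39042 + 2/31194647 = 898187549155/1217901408174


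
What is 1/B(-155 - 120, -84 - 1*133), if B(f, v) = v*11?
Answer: -1/2387 ≈ -0.00041894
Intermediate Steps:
B(f, v) = 11*v
1/B(-155 - 120, -84 - 1*133) = 1/(11*(-84 - 1*133)) = 1/(11*(-84 - 133)) = 1/(11*(-217)) = 1/(-2387) = -1/2387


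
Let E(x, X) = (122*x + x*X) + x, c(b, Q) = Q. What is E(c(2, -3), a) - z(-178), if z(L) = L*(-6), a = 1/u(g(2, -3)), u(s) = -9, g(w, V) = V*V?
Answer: -4310/3 ≈ -1436.7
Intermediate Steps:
g(w, V) = V²
a = -⅑ (a = 1/(-9) = -⅑ ≈ -0.11111)
z(L) = -6*L
E(x, X) = 123*x + X*x (E(x, X) = (122*x + X*x) + x = 123*x + X*x)
E(c(2, -3), a) - z(-178) = -3*(123 - ⅑) - (-6)*(-178) = -3*1106/9 - 1*1068 = -1106/3 - 1068 = -4310/3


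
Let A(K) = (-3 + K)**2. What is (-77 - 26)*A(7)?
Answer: -1648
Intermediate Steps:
(-77 - 26)*A(7) = (-77 - 26)*(-3 + 7)**2 = -103*4**2 = -103*16 = -1648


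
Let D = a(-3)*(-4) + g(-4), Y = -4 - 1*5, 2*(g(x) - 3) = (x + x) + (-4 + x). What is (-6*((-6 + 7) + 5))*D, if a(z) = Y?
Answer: -1116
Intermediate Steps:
g(x) = 1 + 3*x/2 (g(x) = 3 + ((x + x) + (-4 + x))/2 = 3 + (2*x + (-4 + x))/2 = 3 + (-4 + 3*x)/2 = 3 + (-2 + 3*x/2) = 1 + 3*x/2)
Y = -9 (Y = -4 - 5 = -9)
a(z) = -9
D = 31 (D = -9*(-4) + (1 + (3/2)*(-4)) = 36 + (1 - 6) = 36 - 5 = 31)
(-6*((-6 + 7) + 5))*D = -6*((-6 + 7) + 5)*31 = -6*(1 + 5)*31 = -6*6*31 = -36*31 = -1116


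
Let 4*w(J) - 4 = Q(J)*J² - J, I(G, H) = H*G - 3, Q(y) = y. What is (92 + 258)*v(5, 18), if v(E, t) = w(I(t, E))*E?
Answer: 288058750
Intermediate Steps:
I(G, H) = -3 + G*H (I(G, H) = G*H - 3 = -3 + G*H)
w(J) = 1 - J/4 + J³/4 (w(J) = 1 + (J*J² - J)/4 = 1 + (J³ - J)/4 = 1 + (-J/4 + J³/4) = 1 - J/4 + J³/4)
v(E, t) = E*(7/4 + (-3 + E*t)³/4 - E*t/4) (v(E, t) = (1 - (-3 + t*E)/4 + (-3 + t*E)³/4)*E = (1 - (-3 + E*t)/4 + (-3 + E*t)³/4)*E = (1 + (¾ - E*t/4) + (-3 + E*t)³/4)*E = (7/4 + (-3 + E*t)³/4 - E*t/4)*E = E*(7/4 + (-3 + E*t)³/4 - E*t/4))
(92 + 258)*v(5, 18) = (92 + 258)*((¼)*5*(7 + (-3 + 5*18)³ - 1*5*18)) = 350*((¼)*5*(7 + (-3 + 90)³ - 90)) = 350*((¼)*5*(7 + 87³ - 90)) = 350*((¼)*5*(7 + 658503 - 90)) = 350*((¼)*5*658420) = 350*823025 = 288058750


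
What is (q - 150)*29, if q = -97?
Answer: -7163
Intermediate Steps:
(q - 150)*29 = (-97 - 150)*29 = -247*29 = -7163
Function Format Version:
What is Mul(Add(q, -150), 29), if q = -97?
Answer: -7163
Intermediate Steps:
Mul(Add(q, -150), 29) = Mul(Add(-97, -150), 29) = Mul(-247, 29) = -7163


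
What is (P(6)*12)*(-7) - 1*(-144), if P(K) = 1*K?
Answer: -360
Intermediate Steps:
P(K) = K
(P(6)*12)*(-7) - 1*(-144) = (6*12)*(-7) - 1*(-144) = 72*(-7) + 144 = -504 + 144 = -360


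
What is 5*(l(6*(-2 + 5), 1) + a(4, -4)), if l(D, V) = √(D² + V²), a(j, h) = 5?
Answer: 25 + 25*√13 ≈ 115.14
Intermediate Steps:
5*(l(6*(-2 + 5), 1) + a(4, -4)) = 5*(√((6*(-2 + 5))² + 1²) + 5) = 5*(√((6*3)² + 1) + 5) = 5*(√(18² + 1) + 5) = 5*(√(324 + 1) + 5) = 5*(√325 + 5) = 5*(5*√13 + 5) = 5*(5 + 5*√13) = 25 + 25*√13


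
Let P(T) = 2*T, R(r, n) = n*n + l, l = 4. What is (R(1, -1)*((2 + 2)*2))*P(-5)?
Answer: -400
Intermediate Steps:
R(r, n) = 4 + n**2 (R(r, n) = n*n + 4 = n**2 + 4 = 4 + n**2)
(R(1, -1)*((2 + 2)*2))*P(-5) = ((4 + (-1)**2)*((2 + 2)*2))*(2*(-5)) = ((4 + 1)*(4*2))*(-10) = (5*8)*(-10) = 40*(-10) = -400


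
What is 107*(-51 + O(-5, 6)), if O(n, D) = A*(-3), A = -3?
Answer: -4494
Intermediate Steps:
O(n, D) = 9 (O(n, D) = -3*(-3) = 9)
107*(-51 + O(-5, 6)) = 107*(-51 + 9) = 107*(-42) = -4494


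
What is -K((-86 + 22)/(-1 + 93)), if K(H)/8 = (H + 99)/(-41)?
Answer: 18088/943 ≈ 19.181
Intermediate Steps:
K(H) = -792/41 - 8*H/41 (K(H) = 8*((H + 99)/(-41)) = 8*(-(99 + H)/41) = 8*(-99/41 - H/41) = -792/41 - 8*H/41)
-K((-86 + 22)/(-1 + 93)) = -(-792/41 - 8*(-86 + 22)/(41*(-1 + 93))) = -(-792/41 - (-512)/(41*92)) = -(-792/41 - 8/41*(-16/23)) = -(-792/41 + 128/943) = -1*(-18088/943) = 18088/943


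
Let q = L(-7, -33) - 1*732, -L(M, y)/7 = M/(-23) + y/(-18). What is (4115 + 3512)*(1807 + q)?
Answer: 1115715695/138 ≈ 8.0849e+6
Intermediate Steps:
L(M, y) = 7*y/18 + 7*M/23 (L(M, y) = -7*(M/(-23) + y/(-18)) = -7*(M*(-1/23) + y*(-1/18)) = -7*(-M/23 - y/18) = -7*(-y/18 - M/23) = 7*y/18 + 7*M/23)
q = -103081/138 (q = ((7/18)*(-33) + (7/23)*(-7)) - 1*732 = (-77/6 - 49/23) - 732 = -2065/138 - 732 = -103081/138 ≈ -746.96)
(4115 + 3512)*(1807 + q) = (4115 + 3512)*(1807 - 103081/138) = 7627*(146285/138) = 1115715695/138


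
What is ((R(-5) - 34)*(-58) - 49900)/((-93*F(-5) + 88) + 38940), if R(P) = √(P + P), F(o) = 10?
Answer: -23964/19049 - 29*I*√10/19049 ≈ -1.258 - 0.0048142*I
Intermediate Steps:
R(P) = √2*√P (R(P) = √(2*P) = √2*√P)
((R(-5) - 34)*(-58) - 49900)/((-93*F(-5) + 88) + 38940) = ((√2*√(-5) - 34)*(-58) - 49900)/((-93*10 + 88) + 38940) = ((√2*(I*√5) - 34)*(-58) - 49900)/((-930 + 88) + 38940) = ((I*√10 - 34)*(-58) - 49900)/(-842 + 38940) = ((-34 + I*√10)*(-58) - 49900)/38098 = ((1972 - 58*I*√10) - 49900)*(1/38098) = (-47928 - 58*I*√10)*(1/38098) = -23964/19049 - 29*I*√10/19049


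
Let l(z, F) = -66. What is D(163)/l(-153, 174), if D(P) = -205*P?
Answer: 33415/66 ≈ 506.29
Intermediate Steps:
D(163)/l(-153, 174) = -205*163/(-66) = -33415*(-1/66) = 33415/66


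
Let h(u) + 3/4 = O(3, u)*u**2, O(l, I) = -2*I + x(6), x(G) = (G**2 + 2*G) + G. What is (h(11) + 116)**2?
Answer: 254370601/16 ≈ 1.5898e+7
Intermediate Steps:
x(G) = G**2 + 3*G
O(l, I) = 54 - 2*I (O(l, I) = -2*I + 6*(3 + 6) = -2*I + 6*9 = -2*I + 54 = 54 - 2*I)
h(u) = -3/4 + u**2*(54 - 2*u) (h(u) = -3/4 + (54 - 2*u)*u**2 = -3/4 + u**2*(54 - 2*u))
(h(11) + 116)**2 = ((-3/4 + 2*11**2*(27 - 1*11)) + 116)**2 = ((-3/4 + 2*121*(27 - 11)) + 116)**2 = ((-3/4 + 2*121*16) + 116)**2 = ((-3/4 + 3872) + 116)**2 = (15485/4 + 116)**2 = (15949/4)**2 = 254370601/16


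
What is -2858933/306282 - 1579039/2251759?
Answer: -6921259336145/689673250038 ≈ -10.036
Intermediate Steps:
-2858933/306282 - 1579039/2251759 = -6921259336145/689673250038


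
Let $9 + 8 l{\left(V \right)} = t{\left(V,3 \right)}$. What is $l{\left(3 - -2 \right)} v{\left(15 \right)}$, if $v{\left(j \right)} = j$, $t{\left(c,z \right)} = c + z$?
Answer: $- \frac{15}{8} \approx -1.875$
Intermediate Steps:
$l{\left(V \right)} = - \frac{3}{4} + \frac{V}{8}$ ($l{\left(V \right)} = - \frac{9}{8} + \frac{V + 3}{8} = - \frac{9}{8} + \frac{3 + V}{8} = - \frac{9}{8} + \left(\frac{3}{8} + \frac{V}{8}\right) = - \frac{3}{4} + \frac{V}{8}$)
$l{\left(3 - -2 \right)} v{\left(15 \right)} = \left(- \frac{3}{4} + \frac{3 - -2}{8}\right) 15 = \left(- \frac{3}{4} + \frac{3 + 2}{8}\right) 15 = \left(- \frac{3}{4} + \frac{1}{8} \cdot 5\right) 15 = \left(- \frac{3}{4} + \frac{5}{8}\right) 15 = \left(- \frac{1}{8}\right) 15 = - \frac{15}{8}$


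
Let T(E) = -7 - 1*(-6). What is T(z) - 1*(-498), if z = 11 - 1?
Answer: 497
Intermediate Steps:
z = 10
T(E) = -1 (T(E) = -7 + 6 = -1)
T(z) - 1*(-498) = -1 - 1*(-498) = -1 + 498 = 497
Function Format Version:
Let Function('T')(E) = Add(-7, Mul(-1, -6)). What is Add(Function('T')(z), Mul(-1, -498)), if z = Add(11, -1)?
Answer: 497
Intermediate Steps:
z = 10
Function('T')(E) = -1 (Function('T')(E) = Add(-7, 6) = -1)
Add(Function('T')(z), Mul(-1, -498)) = Add(-1, Mul(-1, -498)) = Add(-1, 498) = 497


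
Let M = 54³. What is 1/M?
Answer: 1/157464 ≈ 6.3507e-6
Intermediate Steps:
M = 157464
1/M = 1/157464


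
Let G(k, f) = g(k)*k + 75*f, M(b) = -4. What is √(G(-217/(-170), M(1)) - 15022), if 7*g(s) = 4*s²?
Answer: I*√3199023745970/14450 ≈ 123.78*I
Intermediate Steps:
g(s) = 4*s²/7 (g(s) = (4*s²)/7 = 4*s²/7)
G(k, f) = 75*f + 4*k³/7 (G(k, f) = (4*k²/7)*k + 75*f = 4*k³/7 + 75*f = 75*f + 4*k³/7)
√(G(-217/(-170), M(1)) - 15022) = √((75*(-4) + 4*(-217/(-170))³/7) - 15022) = √((-300 + 4*(-217*(-1/170))³/7) - 15022) = √((-300 + 4*(217/170)³/7) - 15022) = √((-300 + (4/7)*(10218313/4913000)) - 15022) = √((-300 + 1459759/1228250) - 15022) = √(-367015241/1228250 - 15022) = √(-18817786741/1228250) = I*√3199023745970/14450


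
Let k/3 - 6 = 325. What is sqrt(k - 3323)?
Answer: I*sqrt(2330) ≈ 48.27*I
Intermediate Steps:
k = 993 (k = 18 + 3*325 = 18 + 975 = 993)
sqrt(k - 3323) = sqrt(993 - 3323) = sqrt(-2330) = I*sqrt(2330)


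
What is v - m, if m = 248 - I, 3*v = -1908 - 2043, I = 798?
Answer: -767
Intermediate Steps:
v = -1317 (v = (-1908 - 2043)/3 = (1/3)*(-3951) = -1317)
m = -550 (m = 248 - 1*798 = 248 - 798 = -550)
v - m = -1317 - 1*(-550) = -1317 + 550 = -767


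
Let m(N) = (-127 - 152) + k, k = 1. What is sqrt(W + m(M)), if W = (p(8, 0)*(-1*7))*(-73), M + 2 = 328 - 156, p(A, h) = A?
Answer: sqrt(3810) ≈ 61.725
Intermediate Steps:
M = 170 (M = -2 + (328 - 156) = -2 + 172 = 170)
m(N) = -278 (m(N) = (-127 - 152) + 1 = -279 + 1 = -278)
W = 4088 (W = (8*(-1*7))*(-73) = (8*(-7))*(-73) = -56*(-73) = 4088)
sqrt(W + m(M)) = sqrt(4088 - 278) = sqrt(3810)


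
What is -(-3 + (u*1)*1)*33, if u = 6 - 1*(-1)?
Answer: -132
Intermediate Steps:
u = 7 (u = 6 + 1 = 7)
-(-3 + (u*1)*1)*33 = -(-3 + (7*1)*1)*33 = -(-3 + 7*1)*33 = -(-3 + 7)*33 = -4*33 = -1*132 = -132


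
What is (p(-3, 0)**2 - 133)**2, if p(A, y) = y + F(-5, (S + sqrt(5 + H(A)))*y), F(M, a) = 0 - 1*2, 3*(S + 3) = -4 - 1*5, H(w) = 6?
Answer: 16641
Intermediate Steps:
S = -6 (S = -3 + (-4 - 1*5)/3 = -3 + (-4 - 5)/3 = -3 + (1/3)*(-9) = -3 - 3 = -6)
F(M, a) = -2 (F(M, a) = 0 - 2 = -2)
p(A, y) = -2 + y (p(A, y) = y - 2 = -2 + y)
(p(-3, 0)**2 - 133)**2 = ((-2 + 0)**2 - 133)**2 = ((-2)**2 - 133)**2 = (4 - 133)**2 = (-129)**2 = 16641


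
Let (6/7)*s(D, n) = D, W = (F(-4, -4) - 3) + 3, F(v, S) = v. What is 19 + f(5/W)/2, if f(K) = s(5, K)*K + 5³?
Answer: 3737/48 ≈ 77.854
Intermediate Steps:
W = -4 (W = (-4 - 3) + 3 = -7 + 3 = -4)
s(D, n) = 7*D/6
f(K) = 125 + 35*K/6 (f(K) = ((7/6)*5)*K + 5³ = 35*K/6 + 125 = 125 + 35*K/6)
19 + f(5/W)/2 = 19 + (125 + 35*(5/(-4))/6)/2 = 19 + (125 + 35*(5*(-¼))/6)*(½) = 19 + (125 + (35/6)*(-5/4))*(½) = 19 + (125 - 175/24)*(½) = 19 + (2825/24)*(½) = 19 + 2825/48 = 3737/48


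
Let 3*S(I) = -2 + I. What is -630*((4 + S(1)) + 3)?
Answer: -4200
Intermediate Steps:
S(I) = -2/3 + I/3 (S(I) = (-2 + I)/3 = -2/3 + I/3)
-630*((4 + S(1)) + 3) = -630*((4 + (-2/3 + (1/3)*1)) + 3) = -630*((4 + (-2/3 + 1/3)) + 3) = -630*((4 - 1/3) + 3) = -630*(11/3 + 3) = -630*20/3 = -4200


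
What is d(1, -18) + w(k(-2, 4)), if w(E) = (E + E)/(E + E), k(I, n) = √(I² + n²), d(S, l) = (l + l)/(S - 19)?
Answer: 3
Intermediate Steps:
d(S, l) = 2*l/(-19 + S) (d(S, l) = (2*l)/(-19 + S) = 2*l/(-19 + S))
w(E) = 1 (w(E) = (2*E)/((2*E)) = (2*E)*(1/(2*E)) = 1)
d(1, -18) + w(k(-2, 4)) = 2*(-18)/(-19 + 1) + 1 = 2*(-18)/(-18) + 1 = 2*(-18)*(-1/18) + 1 = 2 + 1 = 3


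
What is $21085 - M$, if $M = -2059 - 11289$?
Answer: $34433$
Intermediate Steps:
$M = -13348$ ($M = -2059 - 11289 = -13348$)
$21085 - M = 21085 - -13348 = 21085 + 13348 = 34433$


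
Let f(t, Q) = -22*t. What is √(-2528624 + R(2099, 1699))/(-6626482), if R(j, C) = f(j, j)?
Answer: -I*√2574802/6626482 ≈ -0.00024215*I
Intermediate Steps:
R(j, C) = -22*j
√(-2528624 + R(2099, 1699))/(-6626482) = √(-2528624 - 22*2099)/(-6626482) = √(-2528624 - 46178)*(-1/6626482) = √(-2574802)*(-1/6626482) = (I*√2574802)*(-1/6626482) = -I*√2574802/6626482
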